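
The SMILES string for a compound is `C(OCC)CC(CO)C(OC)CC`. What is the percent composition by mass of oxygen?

Atom tally by fragment:
  C2H5OCH2 → C:3 H:7 O:1
  CH2 → C:1 H:2
  CH(CH2OH) → C:2 H:4 O:1
  CH(OCH3) → C:2 H:4 O:1
  CH2 → C:1 H:2
  CH3 → C:1 H:3
Element totals:
  C: 10
  H: 22
  O: 3
Molecular formula: C10H22O3.
Molar mass = 190.283 g/mol.
Mass from O: 3 × 15.999 = 47.997 g/mol.
%O = 47.997 / 190.283 × 100 = 25.22%.

25.22%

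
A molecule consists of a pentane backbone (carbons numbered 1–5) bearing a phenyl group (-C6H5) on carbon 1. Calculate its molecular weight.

148.25 g/mol

Atom tally by fragment:
  C6H5CH2 → C:7 H:7
  CH2 → C:1 H:2
  CH2 → C:1 H:2
  CH2 → C:1 H:2
  CH3 → C:1 H:3
Element totals:
  C: 11
  H: 16
Molecular formula: C11H16.
  M = 11(12.011) + 16(1.008)
    = 132.121 + 16.128 = 148.249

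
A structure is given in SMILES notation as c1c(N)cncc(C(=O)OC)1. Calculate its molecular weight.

152.15 g/mol

Atom tally by fragment:
  pyridine ring core → C:5 H:5 N:1
  (− 2 ring H displaced by substituents)
  + NH2 → N:1 H:2
  + COOCH3 → C:2 H:3 O:2
Element totals:
  C: 7
  H: 8
  N: 2
  O: 2
Molecular formula: C7H8N2O2.
  M = 7(12.011) + 8(1.008) + 2(14.007) + 2(15.999)
    = 84.077 + 8.064 + 28.014 + 31.998 = 152.153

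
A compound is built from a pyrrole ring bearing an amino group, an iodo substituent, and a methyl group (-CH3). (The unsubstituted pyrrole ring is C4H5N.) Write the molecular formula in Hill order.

C5H7IN2

Atom tally by fragment:
  pyrrole ring core → C:4 H:5 N:1
  (− 3 ring H displaced by substituents)
  + NH2 → N:1 H:2
  + I → I:1
  + CH3 → C:1 H:3
Element totals:
  C: 5
  H: 7
  I: 1
  N: 2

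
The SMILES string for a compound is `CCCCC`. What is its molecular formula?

Atom tally by fragment:
  CH3 → C:1 H:3
  CH2 → C:1 H:2
  CH2 → C:1 H:2
  CH2 → C:1 H:2
  CH3 → C:1 H:3
Element totals:
  C: 5
  H: 12

C5H12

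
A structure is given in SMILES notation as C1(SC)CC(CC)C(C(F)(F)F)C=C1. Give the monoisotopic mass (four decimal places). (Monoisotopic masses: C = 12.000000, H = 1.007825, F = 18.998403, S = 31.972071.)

Atom tally by fragment:
  cyclohexene ring core → C:6 H:10
  (− 3 ring H displaced by substituents)
  + SCH3 → C:1 H:3 S:1
  + C2H5 → C:2 H:5
  + CF3 → C:1 F:3
Element totals:
  C: 10
  H: 15
  F: 3
  S: 1
Molecular formula: C10H15F3S.
  M = 10(12.0) + 15(1.007825) + 3(18.998403) + 31.972071
    = 120.000000 + 15.117375 + 56.995209 + 31.972071 = 224.084655

224.0847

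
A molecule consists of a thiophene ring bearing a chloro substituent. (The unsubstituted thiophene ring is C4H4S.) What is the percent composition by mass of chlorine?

Atom tally by fragment:
  thiophene ring core → C:4 H:4 S:1
  (− 1 ring H displaced by substituents)
  + Cl → Cl:1
Element totals:
  C: 4
  H: 3
  Cl: 1
  S: 1
Molecular formula: C4H3ClS.
Molar mass = 118.578 g/mol.
Mass from Cl: 1 × 35.45 = 35.450 g/mol.
%Cl = 35.450 / 118.578 × 100 = 29.90%.

29.90%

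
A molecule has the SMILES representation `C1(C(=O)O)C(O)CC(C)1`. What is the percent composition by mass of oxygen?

36.88%

Atom tally by fragment:
  cyclobutane ring core → C:4 H:8
  (− 3 ring H displaced by substituents)
  + COOH → C:1 H:1 O:2
  + OH → O:1 H:1
  + CH3 → C:1 H:3
Element totals:
  C: 6
  H: 10
  O: 3
Molecular formula: C6H10O3.
Molar mass = 130.143 g/mol.
Mass from O: 3 × 15.999 = 47.997 g/mol.
%O = 47.997 / 130.143 × 100 = 36.88%.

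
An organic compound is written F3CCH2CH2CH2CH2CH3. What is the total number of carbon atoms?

Atom tally by fragment:
  F3CCH2 → C:2 H:2 F:3
  CH2 → C:1 H:2
  CH2 → C:1 H:2
  CH2 → C:1 H:2
  CH3 → C:1 H:3
Element totals:
  C: 6
  H: 11
  F: 3

6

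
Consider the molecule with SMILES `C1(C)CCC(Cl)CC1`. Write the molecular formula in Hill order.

C7H13Cl

Atom tally by fragment:
  cyclohexane ring core → C:6 H:12
  (− 2 ring H displaced by substituents)
  + CH3 → C:1 H:3
  + Cl → Cl:1
Element totals:
  C: 7
  H: 13
  Cl: 1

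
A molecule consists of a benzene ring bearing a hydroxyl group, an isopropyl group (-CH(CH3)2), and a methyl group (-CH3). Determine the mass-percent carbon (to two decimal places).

79.96%

Atom tally by fragment:
  benzene ring core → C:6 H:6
  (− 3 ring H displaced by substituents)
  + OH → O:1 H:1
  + CH(CH3)2 → C:3 H:7
  + CH3 → C:1 H:3
Element totals:
  C: 10
  H: 14
  O: 1
Molecular formula: C10H14O.
Molar mass = 150.221 g/mol.
Mass from C: 10 × 12.011 = 120.110 g/mol.
%C = 120.110 / 150.221 × 100 = 79.96%.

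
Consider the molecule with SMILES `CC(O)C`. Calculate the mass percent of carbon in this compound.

59.96%

Atom tally by fragment:
  CH3 → C:1 H:3
  CH(OH) → C:1 H:2 O:1
  CH3 → C:1 H:3
Element totals:
  C: 3
  H: 8
  O: 1
Molecular formula: C3H8O.
Molar mass = 60.096 g/mol.
Mass from C: 3 × 12.011 = 36.033 g/mol.
%C = 36.033 / 60.096 × 100 = 59.96%.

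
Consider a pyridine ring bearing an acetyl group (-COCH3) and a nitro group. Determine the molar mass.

Atom tally by fragment:
  pyridine ring core → C:5 H:5 N:1
  (− 2 ring H displaced by substituents)
  + COCH3 → C:2 H:3 O:1
  + NO2 → N:1 O:2
Element totals:
  C: 7
  H: 6
  N: 2
  O: 3
Molecular formula: C7H6N2O3.
  M = 7(12.011) + 6(1.008) + 2(14.007) + 3(15.999)
    = 84.077 + 6.048 + 28.014 + 47.997 = 166.136

166.14 g/mol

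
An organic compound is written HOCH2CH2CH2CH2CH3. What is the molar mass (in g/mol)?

Atom tally by fragment:
  HOCH2CH2 → C:2 H:5 O:1
  CH2 → C:1 H:2
  CH2 → C:1 H:2
  CH3 → C:1 H:3
Element totals:
  C: 5
  H: 12
  O: 1
Molecular formula: C5H12O.
  M = 5(12.011) + 12(1.008) + 15.999
    = 60.055 + 12.096 + 15.999 = 88.150

88.15 g/mol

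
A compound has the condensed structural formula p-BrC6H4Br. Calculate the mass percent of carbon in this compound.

Element totals:
  C: 6
  H: 4
  Br: 2
Molecular formula: C6H4Br2.
Molar mass = 235.906 g/mol.
Mass from C: 6 × 12.011 = 72.066 g/mol.
%C = 72.066 / 235.906 × 100 = 30.55%.

30.55%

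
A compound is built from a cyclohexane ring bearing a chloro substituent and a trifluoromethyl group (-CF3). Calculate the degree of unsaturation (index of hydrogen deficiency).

1

Atom tally by fragment:
  cyclohexane ring core → C:6 H:12
  (− 2 ring H displaced by substituents)
  + Cl → Cl:1
  + CF3 → C:1 F:3
Element totals:
  C: 7
  H: 10
  Cl: 1
  F: 3
Molecular formula: C7H10ClF3.
DoU = (2C + 2 + N − H − X) / 2 = (2·7 + 2 + 0 − 10 − 4) / 2 = 1.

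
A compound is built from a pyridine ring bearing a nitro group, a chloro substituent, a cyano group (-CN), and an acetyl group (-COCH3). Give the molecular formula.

Atom tally by fragment:
  pyridine ring core → C:5 H:5 N:1
  (− 4 ring H displaced by substituents)
  + NO2 → N:1 O:2
  + Cl → Cl:1
  + CN → C:1 N:1
  + COCH3 → C:2 H:3 O:1
Element totals:
  C: 8
  H: 4
  Cl: 1
  N: 3
  O: 3

C8H4ClN3O3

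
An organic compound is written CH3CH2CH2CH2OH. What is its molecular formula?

Atom tally by fragment:
  CH3 → C:1 H:3
  CH2 → C:1 H:2
  CH2CH2OH → C:2 H:5 O:1
Element totals:
  C: 4
  H: 10
  O: 1

C4H10O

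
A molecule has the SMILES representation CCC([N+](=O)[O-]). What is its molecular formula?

C3H7NO2

Atom tally by fragment:
  CH3 → C:1 H:3
  CH2 → C:1 H:2
  CH2NO2 → C:1 H:2 N:1 O:2
Element totals:
  C: 3
  H: 7
  N: 1
  O: 2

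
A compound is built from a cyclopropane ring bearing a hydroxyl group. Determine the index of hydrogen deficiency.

1

Atom tally by fragment:
  cyclopropane ring core → C:3 H:6
  (− 1 ring H displaced by substituents)
  + OH → O:1 H:1
Element totals:
  C: 3
  H: 6
  O: 1
Molecular formula: C3H6O.
DoU = (2C + 2 + N − H − X) / 2 = (2·3 + 2 + 0 − 6 − 0) / 2 = 1.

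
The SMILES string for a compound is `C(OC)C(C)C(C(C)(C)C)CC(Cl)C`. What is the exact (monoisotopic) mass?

220.1594

Atom tally by fragment:
  CH3OCH2 → C:2 H:5 O:1
  CH(CH3) → C:2 H:4
  CH(C(CH3)3) → C:5 H:10
  CH2 → C:1 H:2
  CH(Cl) → C:1 H:1 Cl:1
  CH3 → C:1 H:3
Element totals:
  C: 12
  H: 25
  Cl: 1
  O: 1
Molecular formula: C12H25ClO.
  M = 12(12.0) + 25(1.007825) + 34.968853 + 15.994915
    = 144.000000 + 25.195625 + 34.968853 + 15.994915 = 220.159393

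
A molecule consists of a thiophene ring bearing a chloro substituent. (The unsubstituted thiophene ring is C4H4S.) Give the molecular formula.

C4H3ClS

Atom tally by fragment:
  thiophene ring core → C:4 H:4 S:1
  (− 1 ring H displaced by substituents)
  + Cl → Cl:1
Element totals:
  C: 4
  H: 3
  Cl: 1
  S: 1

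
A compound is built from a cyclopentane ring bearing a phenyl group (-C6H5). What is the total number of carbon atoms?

11

Atom tally by fragment:
  cyclopentane ring core → C:5 H:10
  (− 1 ring H displaced by substituents)
  + C6H5 → C:6 H:5
Element totals:
  C: 11
  H: 14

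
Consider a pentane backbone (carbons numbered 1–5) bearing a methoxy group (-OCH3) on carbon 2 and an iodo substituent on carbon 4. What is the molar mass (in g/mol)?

Atom tally by fragment:
  CH3 → C:1 H:3
  CH(OCH3) → C:2 H:4 O:1
  CH2 → C:1 H:2
  CH(I) → C:1 H:1 I:1
  CH3 → C:1 H:3
Element totals:
  C: 6
  H: 13
  I: 1
  O: 1
Molecular formula: C6H13IO.
  M = 6(12.011) + 13(1.008) + 126.904 + 15.999
    = 72.066 + 13.104 + 126.904 + 15.999 = 228.073

228.07 g/mol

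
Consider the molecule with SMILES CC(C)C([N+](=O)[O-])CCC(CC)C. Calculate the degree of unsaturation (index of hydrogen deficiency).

1

Atom tally by fragment:
  CH3 → C:1 H:3
  CH(CH3) → C:2 H:4
  CH(NO2) → C:1 H:1 N:1 O:2
  CH2 → C:1 H:2
  CH2 → C:1 H:2
  CH(C2H5) → C:3 H:6
  CH3 → C:1 H:3
Element totals:
  C: 10
  H: 21
  N: 1
  O: 2
Molecular formula: C10H21NO2.
DoU = (2C + 2 + N − H − X) / 2 = (2·10 + 2 + 1 − 21 − 0) / 2 = 1.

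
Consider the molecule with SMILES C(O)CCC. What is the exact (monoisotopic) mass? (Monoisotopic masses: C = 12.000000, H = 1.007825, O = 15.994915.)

Atom tally by fragment:
  HOCH2 → C:1 H:3 O:1
  CH2 → C:1 H:2
  CH2 → C:1 H:2
  CH3 → C:1 H:3
Element totals:
  C: 4
  H: 10
  O: 1
Molecular formula: C4H10O.
  M = 4(12.0) + 10(1.007825) + 15.994915
    = 48.000000 + 10.078250 + 15.994915 = 74.073165

74.0732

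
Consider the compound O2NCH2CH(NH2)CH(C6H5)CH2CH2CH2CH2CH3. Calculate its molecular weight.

Atom tally by fragment:
  O2NCH2 → C:1 H:2 N:1 O:2
  CH(NH2) → C:1 H:3 N:1
  CH(C6H5) → C:7 H:6
  CH2 → C:1 H:2
  CH2 → C:1 H:2
  CH2 → C:1 H:2
  CH2 → C:1 H:2
  CH3 → C:1 H:3
Element totals:
  C: 14
  H: 22
  N: 2
  O: 2
Molecular formula: C14H22N2O2.
  M = 14(12.011) + 22(1.008) + 2(14.007) + 2(15.999)
    = 168.154 + 22.176 + 28.014 + 31.998 = 250.342

250.34 g/mol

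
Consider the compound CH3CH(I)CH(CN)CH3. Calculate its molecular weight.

209.03 g/mol

Atom tally by fragment:
  CH3 → C:1 H:3
  CH(I) → C:1 H:1 I:1
  CH(CN) → C:2 H:1 N:1
  CH3 → C:1 H:3
Element totals:
  C: 5
  H: 8
  I: 1
  N: 1
Molecular formula: C5H8IN.
  M = 5(12.011) + 8(1.008) + 126.904 + 14.007
    = 60.055 + 8.064 + 126.904 + 14.007 = 209.030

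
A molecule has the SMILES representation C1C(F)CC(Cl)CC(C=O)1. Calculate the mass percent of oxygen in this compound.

9.72%

Atom tally by fragment:
  cyclohexane ring core → C:6 H:12
  (− 3 ring H displaced by substituents)
  + F → F:1
  + Cl → Cl:1
  + CHO → C:1 H:1 O:1
Element totals:
  C: 7
  H: 10
  Cl: 1
  F: 1
  O: 1
Molecular formula: C7H10ClFO.
Molar mass = 164.604 g/mol.
Mass from O: 1 × 15.999 = 15.999 g/mol.
%O = 15.999 / 164.604 × 100 = 9.72%.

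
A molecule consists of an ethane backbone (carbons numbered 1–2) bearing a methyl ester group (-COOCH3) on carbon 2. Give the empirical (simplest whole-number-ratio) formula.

C2H4O

Atom tally by fragment:
  CH3 → C:1 H:3
  CH2COOCH3 → C:3 H:5 O:2
Element totals:
  C: 4
  H: 8
  O: 2
Molecular formula: C4H8O2.
gcd of subscripts = 2; dividing each by 2:
  C: 4/2 = 2
  H: 8/2 = 4
  O: 2/2 = 1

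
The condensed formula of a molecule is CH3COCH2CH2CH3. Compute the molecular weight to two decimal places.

86.13 g/mol

Atom tally by fragment:
  CH3COCH2 → C:3 H:5 O:1
  CH2 → C:1 H:2
  CH3 → C:1 H:3
Element totals:
  C: 5
  H: 10
  O: 1
Molecular formula: C5H10O.
  M = 5(12.011) + 10(1.008) + 15.999
    = 60.055 + 10.080 + 15.999 = 86.134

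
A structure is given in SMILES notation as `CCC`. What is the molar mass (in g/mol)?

Atom tally by fragment:
  CH3 → C:1 H:3
  CH2 → C:1 H:2
  CH3 → C:1 H:3
Element totals:
  C: 3
  H: 8
Molecular formula: C3H8.
  M = 3(12.011) + 8(1.008)
    = 36.033 + 8.064 = 44.097

44.10 g/mol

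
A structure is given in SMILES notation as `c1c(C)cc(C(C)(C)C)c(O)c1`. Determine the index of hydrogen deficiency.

4

Atom tally by fragment:
  benzene ring core → C:6 H:6
  (− 3 ring H displaced by substituents)
  + CH3 → C:1 H:3
  + C(CH3)3 → C:4 H:9
  + OH → O:1 H:1
Element totals:
  C: 11
  H: 16
  O: 1
Molecular formula: C11H16O.
DoU = (2C + 2 + N − H − X) / 2 = (2·11 + 2 + 0 − 16 − 0) / 2 = 4.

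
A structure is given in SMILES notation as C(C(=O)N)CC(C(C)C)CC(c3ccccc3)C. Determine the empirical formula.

C16H25NO

Atom tally by fragment:
  H2NOCCH2 → C:2 H:4 O:1 N:1
  CH2 → C:1 H:2
  CH(CH(CH3)2) → C:4 H:8
  CH2 → C:1 H:2
  CH(C6H5) → C:7 H:6
  CH3 → C:1 H:3
Element totals:
  C: 16
  H: 25
  N: 1
  O: 1
Molecular formula: C16H25NO.
gcd of subscripts (16, 25, 1, 1) = 1, so the empirical formula equals the molecular formula.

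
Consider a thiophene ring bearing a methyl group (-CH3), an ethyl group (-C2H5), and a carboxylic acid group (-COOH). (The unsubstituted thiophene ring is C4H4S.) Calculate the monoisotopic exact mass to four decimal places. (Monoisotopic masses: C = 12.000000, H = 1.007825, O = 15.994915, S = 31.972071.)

170.0402

Atom tally by fragment:
  thiophene ring core → C:4 H:4 S:1
  (− 3 ring H displaced by substituents)
  + CH3 → C:1 H:3
  + C2H5 → C:2 H:5
  + COOH → C:1 H:1 O:2
Element totals:
  C: 8
  H: 10
  O: 2
  S: 1
Molecular formula: C8H10O2S.
  M = 8(12.0) + 10(1.007825) + 2(15.994915) + 31.972071
    = 96.000000 + 10.078250 + 31.989830 + 31.972071 = 170.040151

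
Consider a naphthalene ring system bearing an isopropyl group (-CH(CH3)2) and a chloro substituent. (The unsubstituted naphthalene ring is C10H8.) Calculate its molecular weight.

Atom tally by fragment:
  naphthalene ring system core → C:10 H:8
  (− 2 ring H displaced by substituents)
  + CH(CH3)2 → C:3 H:7
  + Cl → Cl:1
Element totals:
  C: 13
  H: 13
  Cl: 1
Molecular formula: C13H13Cl.
  M = 13(12.011) + 13(1.008) + 35.45
    = 156.143 + 13.104 + 35.450 = 204.697

204.70 g/mol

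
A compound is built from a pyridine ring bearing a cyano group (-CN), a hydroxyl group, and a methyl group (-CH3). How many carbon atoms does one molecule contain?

7

Atom tally by fragment:
  pyridine ring core → C:5 H:5 N:1
  (− 3 ring H displaced by substituents)
  + CN → C:1 N:1
  + OH → O:1 H:1
  + CH3 → C:1 H:3
Element totals:
  C: 7
  H: 6
  N: 2
  O: 1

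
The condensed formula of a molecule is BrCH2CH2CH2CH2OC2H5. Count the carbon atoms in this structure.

6

Atom tally by fragment:
  BrCH2 → C:1 H:2 Br:1
  CH2 → C:1 H:2
  CH2 → C:1 H:2
  CH2OC2H5 → C:3 H:7 O:1
Element totals:
  C: 6
  H: 13
  Br: 1
  O: 1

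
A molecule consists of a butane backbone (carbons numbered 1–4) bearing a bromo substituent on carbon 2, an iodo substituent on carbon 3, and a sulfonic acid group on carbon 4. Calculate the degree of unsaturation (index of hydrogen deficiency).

Atom tally by fragment:
  CH3 → C:1 H:3
  CH(Br) → C:1 H:1 Br:1
  CH(I) → C:1 H:1 I:1
  CH2SO3H → C:1 H:3 S:1 O:3
Element totals:
  C: 4
  H: 8
  Br: 1
  I: 1
  O: 3
  S: 1
Molecular formula: C4H8BrIO3S.
DoU = (2C + 2 + N − H − X) / 2 = (2·4 + 2 + 0 − 8 − 2) / 2 = 0.

0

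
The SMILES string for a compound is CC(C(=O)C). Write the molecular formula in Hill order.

Atom tally by fragment:
  CH3 → C:1 H:3
  CH2COCH3 → C:3 H:5 O:1
Element totals:
  C: 4
  H: 8
  O: 1

C4H8O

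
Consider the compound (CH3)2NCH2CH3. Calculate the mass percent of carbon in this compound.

65.69%

Atom tally by fragment:
  (CH3)2NCH2 → C:3 H:8 N:1
  CH3 → C:1 H:3
Element totals:
  C: 4
  H: 11
  N: 1
Molecular formula: C4H11N.
Molar mass = 73.139 g/mol.
Mass from C: 4 × 12.011 = 48.044 g/mol.
%C = 48.044 / 73.139 × 100 = 65.69%.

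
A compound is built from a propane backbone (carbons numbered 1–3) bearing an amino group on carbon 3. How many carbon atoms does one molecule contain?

Atom tally by fragment:
  CH3 → C:1 H:3
  CH2 → C:1 H:2
  CH2NH2 → C:1 H:4 N:1
Element totals:
  C: 3
  H: 9
  N: 1

3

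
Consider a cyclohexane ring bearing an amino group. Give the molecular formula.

Atom tally by fragment:
  cyclohexane ring core → C:6 H:12
  (− 1 ring H displaced by substituents)
  + NH2 → N:1 H:2
Element totals:
  C: 6
  H: 13
  N: 1

C6H13N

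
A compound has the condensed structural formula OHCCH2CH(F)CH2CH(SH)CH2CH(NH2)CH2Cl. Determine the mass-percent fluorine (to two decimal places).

Atom tally by fragment:
  OHCCH2 → C:2 H:3 O:1
  CH(F) → C:1 H:1 F:1
  CH2 → C:1 H:2
  CH(SH) → C:1 H:2 S:1
  CH2 → C:1 H:2
  CH(NH2) → C:1 H:3 N:1
  CH2Cl → C:1 H:2 Cl:1
Element totals:
  C: 8
  H: 15
  Cl: 1
  F: 1
  N: 1
  O: 1
  S: 1
Molecular formula: C8H15ClFNOS.
Molar mass = 227.722 g/mol.
Mass from F: 1 × 18.998 = 18.998 g/mol.
%F = 18.998 / 227.722 × 100 = 8.34%.

8.34%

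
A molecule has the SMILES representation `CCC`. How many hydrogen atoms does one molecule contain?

8

Atom tally by fragment:
  CH3 → C:1 H:3
  CH2 → C:1 H:2
  CH3 → C:1 H:3
Element totals:
  C: 3
  H: 8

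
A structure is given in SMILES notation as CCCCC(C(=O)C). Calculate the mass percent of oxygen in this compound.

Atom tally by fragment:
  CH3 → C:1 H:3
  CH2 → C:1 H:2
  CH2 → C:1 H:2
  CH2 → C:1 H:2
  CH2COCH3 → C:3 H:5 O:1
Element totals:
  C: 7
  H: 14
  O: 1
Molecular formula: C7H14O.
Molar mass = 114.188 g/mol.
Mass from O: 1 × 15.999 = 15.999 g/mol.
%O = 15.999 / 114.188 × 100 = 14.01%.

14.01%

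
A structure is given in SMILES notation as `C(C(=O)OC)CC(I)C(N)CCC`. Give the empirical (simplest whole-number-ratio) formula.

C9H18INO2

Atom tally by fragment:
  CH3OOCCH2 → C:3 H:5 O:2
  CH2 → C:1 H:2
  CH(I) → C:1 H:1 I:1
  CH(NH2) → C:1 H:3 N:1
  CH2 → C:1 H:2
  CH2 → C:1 H:2
  CH3 → C:1 H:3
Element totals:
  C: 9
  H: 18
  I: 1
  N: 1
  O: 2
Molecular formula: C9H18INO2.
gcd of subscripts (9, 18, 1, 1, 2) = 1, so the empirical formula equals the molecular formula.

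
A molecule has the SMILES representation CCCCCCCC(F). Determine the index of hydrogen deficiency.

0

Atom tally by fragment:
  CH3 → C:1 H:3
  CH2 → C:1 H:2
  CH2 → C:1 H:2
  CH2 → C:1 H:2
  CH2 → C:1 H:2
  CH2 → C:1 H:2
  CH2 → C:1 H:2
  CH2F → C:1 H:2 F:1
Element totals:
  C: 8
  H: 17
  F: 1
Molecular formula: C8H17F.
DoU = (2C + 2 + N − H − X) / 2 = (2·8 + 2 + 0 − 17 − 1) / 2 = 0.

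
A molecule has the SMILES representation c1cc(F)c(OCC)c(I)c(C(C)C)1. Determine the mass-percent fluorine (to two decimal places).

Atom tally by fragment:
  benzene ring core → C:6 H:6
  (− 4 ring H displaced by substituents)
  + F → F:1
  + OC2H5 → C:2 H:5 O:1
  + I → I:1
  + CH(CH3)2 → C:3 H:7
Element totals:
  C: 11
  H: 14
  F: 1
  I: 1
  O: 1
Molecular formula: C11H14FIO.
Molar mass = 308.134 g/mol.
Mass from F: 1 × 18.998 = 18.998 g/mol.
%F = 18.998 / 308.134 × 100 = 6.17%.

6.17%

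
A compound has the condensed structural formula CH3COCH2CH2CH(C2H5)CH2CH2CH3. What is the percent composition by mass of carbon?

Element totals:
  C: 10
  H: 20
  O: 1
Molecular formula: C10H20O.
Molar mass = 156.269 g/mol.
Mass from C: 10 × 12.011 = 120.110 g/mol.
%C = 120.110 / 156.269 × 100 = 76.86%.

76.86%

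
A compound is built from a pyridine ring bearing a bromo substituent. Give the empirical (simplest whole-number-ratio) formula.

C5H4BrN

Atom tally by fragment:
  pyridine ring core → C:5 H:5 N:1
  (− 1 ring H displaced by substituents)
  + Br → Br:1
Element totals:
  C: 5
  H: 4
  Br: 1
  N: 1
Molecular formula: C5H4BrN.
gcd of subscripts (1, 5, 4, 1) = 1, so the empirical formula equals the molecular formula.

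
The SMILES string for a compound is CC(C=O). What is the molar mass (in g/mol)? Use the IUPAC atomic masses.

58.08 g/mol

Atom tally by fragment:
  CH3 → C:1 H:3
  CH2CHO → C:2 H:3 O:1
Element totals:
  C: 3
  H: 6
  O: 1
Molecular formula: C3H6O.
  M = 3(12.011) + 6(1.008) + 15.999
    = 36.033 + 6.048 + 15.999 = 58.080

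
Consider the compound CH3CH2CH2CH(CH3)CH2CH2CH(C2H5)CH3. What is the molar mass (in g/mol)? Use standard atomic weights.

Atom tally by fragment:
  CH3 → C:1 H:3
  CH2 → C:1 H:2
  CH2 → C:1 H:2
  CH(CH3) → C:2 H:4
  CH2 → C:1 H:2
  CH2 → C:1 H:2
  CH(C2H5) → C:3 H:6
  CH3 → C:1 H:3
Element totals:
  C: 11
  H: 24
Molecular formula: C11H24.
  M = 11(12.011) + 24(1.008)
    = 132.121 + 24.192 = 156.313

156.31 g/mol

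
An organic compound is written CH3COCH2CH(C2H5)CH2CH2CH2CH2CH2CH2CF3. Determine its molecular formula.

Element totals:
  C: 13
  H: 23
  F: 3
  O: 1

C13H23F3O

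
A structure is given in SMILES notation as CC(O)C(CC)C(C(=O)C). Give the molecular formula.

Atom tally by fragment:
  CH3 → C:1 H:3
  CH(OH) → C:1 H:2 O:1
  CH(C2H5) → C:3 H:6
  CH2COCH3 → C:3 H:5 O:1
Element totals:
  C: 8
  H: 16
  O: 2

C8H16O2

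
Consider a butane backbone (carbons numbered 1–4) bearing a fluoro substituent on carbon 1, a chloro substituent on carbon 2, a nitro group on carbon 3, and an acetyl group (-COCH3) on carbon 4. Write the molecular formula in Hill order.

C6H9ClFNO3

Atom tally by fragment:
  FCH2 → C:1 H:2 F:1
  CH(Cl) → C:1 H:1 Cl:1
  CH(NO2) → C:1 H:1 N:1 O:2
  CH2COCH3 → C:3 H:5 O:1
Element totals:
  C: 6
  H: 9
  Cl: 1
  F: 1
  N: 1
  O: 3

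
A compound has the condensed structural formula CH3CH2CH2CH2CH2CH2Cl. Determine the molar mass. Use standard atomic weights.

Atom tally by fragment:
  CH3 → C:1 H:3
  CH2 → C:1 H:2
  CH2 → C:1 H:2
  CH2 → C:1 H:2
  CH2 → C:1 H:2
  CH2Cl → C:1 H:2 Cl:1
Element totals:
  C: 6
  H: 13
  Cl: 1
Molecular formula: C6H13Cl.
  M = 6(12.011) + 13(1.008) + 35.45
    = 72.066 + 13.104 + 35.450 = 120.620

120.62 g/mol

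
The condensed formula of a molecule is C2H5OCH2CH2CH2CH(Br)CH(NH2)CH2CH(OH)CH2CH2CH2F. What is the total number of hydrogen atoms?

Element totals:
  C: 12
  H: 25
  Br: 1
  F: 1
  N: 1
  O: 2

25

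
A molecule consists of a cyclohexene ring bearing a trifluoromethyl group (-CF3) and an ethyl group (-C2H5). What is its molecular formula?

Atom tally by fragment:
  cyclohexene ring core → C:6 H:10
  (− 2 ring H displaced by substituents)
  + CF3 → C:1 F:3
  + C2H5 → C:2 H:5
Element totals:
  C: 9
  H: 13
  F: 3

C9H13F3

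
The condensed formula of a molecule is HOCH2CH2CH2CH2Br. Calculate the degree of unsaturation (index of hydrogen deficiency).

0

Atom tally by fragment:
  HOCH2 → C:1 H:3 O:1
  CH2 → C:1 H:2
  CH2 → C:1 H:2
  CH2Br → C:1 H:2 Br:1
Element totals:
  C: 4
  H: 9
  Br: 1
  O: 1
Molecular formula: C4H9BrO.
DoU = (2C + 2 + N − H − X) / 2 = (2·4 + 2 + 0 − 9 − 1) / 2 = 0.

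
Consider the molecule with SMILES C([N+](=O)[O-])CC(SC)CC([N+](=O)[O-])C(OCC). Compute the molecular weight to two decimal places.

266.31 g/mol

Atom tally by fragment:
  O2NCH2 → C:1 H:2 N:1 O:2
  CH2 → C:1 H:2
  CH(SCH3) → C:2 H:4 S:1
  CH2 → C:1 H:2
  CH(NO2) → C:1 H:1 N:1 O:2
  CH2OC2H5 → C:3 H:7 O:1
Element totals:
  C: 9
  H: 18
  N: 2
  O: 5
  S: 1
Molecular formula: C9H18N2O5S.
  M = 9(12.011) + 18(1.008) + 2(14.007) + 5(15.999) + 32.06
    = 108.099 + 18.144 + 28.014 + 79.995 + 32.060 = 266.312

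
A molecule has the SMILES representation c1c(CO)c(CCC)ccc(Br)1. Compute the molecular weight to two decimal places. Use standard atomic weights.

Atom tally by fragment:
  benzene ring core → C:6 H:6
  (− 3 ring H displaced by substituents)
  + CH2OH → C:1 H:3 O:1
  + CH2CH2CH3 → C:3 H:7
  + Br → Br:1
Element totals:
  C: 10
  H: 13
  Br: 1
  O: 1
Molecular formula: C10H13BrO.
  M = 10(12.011) + 13(1.008) + 79.904 + 15.999
    = 120.110 + 13.104 + 79.904 + 15.999 = 229.117

229.12 g/mol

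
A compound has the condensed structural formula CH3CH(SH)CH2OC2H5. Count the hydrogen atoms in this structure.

Element totals:
  C: 5
  H: 12
  O: 1
  S: 1

12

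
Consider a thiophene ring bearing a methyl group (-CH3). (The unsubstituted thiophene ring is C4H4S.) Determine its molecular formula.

C5H6S

Atom tally by fragment:
  thiophene ring core → C:4 H:4 S:1
  (− 1 ring H displaced by substituents)
  + CH3 → C:1 H:3
Element totals:
  C: 5
  H: 6
  S: 1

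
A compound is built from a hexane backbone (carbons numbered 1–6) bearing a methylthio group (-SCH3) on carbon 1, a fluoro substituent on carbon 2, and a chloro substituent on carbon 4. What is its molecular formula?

Atom tally by fragment:
  CH3SCH2 → C:2 H:5 S:1
  CH(F) → C:1 H:1 F:1
  CH2 → C:1 H:2
  CH(Cl) → C:1 H:1 Cl:1
  CH2 → C:1 H:2
  CH3 → C:1 H:3
Element totals:
  C: 7
  H: 14
  Cl: 1
  F: 1
  S: 1

C7H14ClFS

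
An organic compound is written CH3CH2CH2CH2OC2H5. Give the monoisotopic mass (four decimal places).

Atom tally by fragment:
  CH3 → C:1 H:3
  CH2 → C:1 H:2
  CH2 → C:1 H:2
  CH2OC2H5 → C:3 H:7 O:1
Element totals:
  C: 6
  H: 14
  O: 1
Molecular formula: C6H14O.
  M = 6(12.0) + 14(1.007825) + 15.994915
    = 72.000000 + 14.109550 + 15.994915 = 102.104465

102.1045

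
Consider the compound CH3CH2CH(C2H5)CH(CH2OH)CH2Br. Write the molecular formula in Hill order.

C8H17BrO

Element totals:
  C: 8
  H: 17
  Br: 1
  O: 1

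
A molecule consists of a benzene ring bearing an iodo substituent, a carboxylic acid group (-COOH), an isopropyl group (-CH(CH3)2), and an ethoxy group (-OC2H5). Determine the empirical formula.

Atom tally by fragment:
  benzene ring core → C:6 H:6
  (− 4 ring H displaced by substituents)
  + I → I:1
  + COOH → C:1 H:1 O:2
  + CH(CH3)2 → C:3 H:7
  + OC2H5 → C:2 H:5 O:1
Element totals:
  C: 12
  H: 15
  I: 1
  O: 3
Molecular formula: C12H15IO3.
gcd of subscripts (12, 15, 1, 3) = 1, so the empirical formula equals the molecular formula.

C12H15IO3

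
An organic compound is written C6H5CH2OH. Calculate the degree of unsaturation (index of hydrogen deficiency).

4

Atom tally by fragment:
  benzene ring core → C:6 H:6
  (− 1 ring H displaced by substituents)
  + CH2OH → C:1 H:3 O:1
Element totals:
  C: 7
  H: 8
  O: 1
Molecular formula: C7H8O.
DoU = (2C + 2 + N − H − X) / 2 = (2·7 + 2 + 0 − 8 − 0) / 2 = 4.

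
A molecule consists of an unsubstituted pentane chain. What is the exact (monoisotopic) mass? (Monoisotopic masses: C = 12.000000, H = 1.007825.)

72.0939

Atom tally by fragment:
  CH3 → C:1 H:3
  CH2 → C:1 H:2
  CH2 → C:1 H:2
  CH2 → C:1 H:2
  CH3 → C:1 H:3
Element totals:
  C: 5
  H: 12
Molecular formula: C5H12.
  M = 5(12.0) + 12(1.007825)
    = 60.000000 + 12.093900 = 72.093900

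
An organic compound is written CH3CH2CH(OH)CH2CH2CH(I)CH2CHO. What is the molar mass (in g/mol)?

270.11 g/mol

Element totals:
  C: 8
  H: 15
  I: 1
  O: 2
Molecular formula: C8H15IO2.
  M = 8(12.011) + 15(1.008) + 126.904 + 2(15.999)
    = 96.088 + 15.120 + 126.904 + 31.998 = 270.110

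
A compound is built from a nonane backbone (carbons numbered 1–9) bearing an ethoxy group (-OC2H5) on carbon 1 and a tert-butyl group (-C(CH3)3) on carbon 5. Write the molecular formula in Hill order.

Atom tally by fragment:
  C2H5OCH2 → C:3 H:7 O:1
  CH2 → C:1 H:2
  CH2 → C:1 H:2
  CH2 → C:1 H:2
  CH(C(CH3)3) → C:5 H:10
  CH2 → C:1 H:2
  CH2 → C:1 H:2
  CH2 → C:1 H:2
  CH3 → C:1 H:3
Element totals:
  C: 15
  H: 32
  O: 1

C15H32O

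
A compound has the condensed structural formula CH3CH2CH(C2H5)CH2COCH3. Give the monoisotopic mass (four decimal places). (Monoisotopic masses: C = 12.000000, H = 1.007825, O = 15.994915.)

128.1201

Atom tally by fragment:
  CH3 → C:1 H:3
  CH2 → C:1 H:2
  CH(C2H5) → C:3 H:6
  CH2COCH3 → C:3 H:5 O:1
Element totals:
  C: 8
  H: 16
  O: 1
Molecular formula: C8H16O.
  M = 8(12.0) + 16(1.007825) + 15.994915
    = 96.000000 + 16.125200 + 15.994915 = 128.120115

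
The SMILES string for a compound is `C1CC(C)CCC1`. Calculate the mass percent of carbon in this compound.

85.63%

Atom tally by fragment:
  cyclohexane ring core → C:6 H:12
  (− 1 ring H displaced by substituents)
  + CH3 → C:1 H:3
Element totals:
  C: 7
  H: 14
Molecular formula: C7H14.
Molar mass = 98.189 g/mol.
Mass from C: 7 × 12.011 = 84.077 g/mol.
%C = 84.077 / 98.189 × 100 = 85.63%.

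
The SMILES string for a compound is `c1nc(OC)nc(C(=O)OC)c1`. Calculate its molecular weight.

168.15 g/mol

Atom tally by fragment:
  pyrimidine ring core → C:4 H:4 N:2
  (− 2 ring H displaced by substituents)
  + OCH3 → C:1 H:3 O:1
  + COOCH3 → C:2 H:3 O:2
Element totals:
  C: 7
  H: 8
  N: 2
  O: 3
Molecular formula: C7H8N2O3.
  M = 7(12.011) + 8(1.008) + 2(14.007) + 3(15.999)
    = 84.077 + 8.064 + 28.014 + 47.997 = 168.152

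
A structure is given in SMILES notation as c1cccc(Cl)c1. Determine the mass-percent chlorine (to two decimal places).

31.50%

Atom tally by fragment:
  benzene ring core → C:6 H:6
  (− 1 ring H displaced by substituents)
  + Cl → Cl:1
Element totals:
  C: 6
  H: 5
  Cl: 1
Molecular formula: C6H5Cl.
Molar mass = 112.556 g/mol.
Mass from Cl: 1 × 35.45 = 35.450 g/mol.
%Cl = 35.450 / 112.556 × 100 = 31.50%.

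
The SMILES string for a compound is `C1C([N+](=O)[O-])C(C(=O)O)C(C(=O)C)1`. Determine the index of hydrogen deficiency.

Atom tally by fragment:
  cyclobutane ring core → C:4 H:8
  (− 3 ring H displaced by substituents)
  + NO2 → N:1 O:2
  + COOH → C:1 H:1 O:2
  + COCH3 → C:2 H:3 O:1
Element totals:
  C: 7
  H: 9
  N: 1
  O: 5
Molecular formula: C7H9NO5.
DoU = (2C + 2 + N − H − X) / 2 = (2·7 + 2 + 1 − 9 − 0) / 2 = 4.

4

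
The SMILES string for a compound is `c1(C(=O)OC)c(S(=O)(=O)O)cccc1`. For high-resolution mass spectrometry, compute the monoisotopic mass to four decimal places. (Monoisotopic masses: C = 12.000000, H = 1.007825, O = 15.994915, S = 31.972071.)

216.0092

Atom tally by fragment:
  benzene ring core → C:6 H:6
  (− 2 ring H displaced by substituents)
  + COOCH3 → C:2 H:3 O:2
  + SO3H → S:1 O:3 H:1
Element totals:
  C: 8
  H: 8
  O: 5
  S: 1
Molecular formula: C8H8O5S.
  M = 8(12.0) + 8(1.007825) + 5(15.994915) + 31.972071
    = 96.000000 + 8.062600 + 79.974575 + 31.972071 = 216.009246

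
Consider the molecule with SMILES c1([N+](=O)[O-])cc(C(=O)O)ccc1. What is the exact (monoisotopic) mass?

167.0219

Atom tally by fragment:
  benzene ring core → C:6 H:6
  (− 2 ring H displaced by substituents)
  + NO2 → N:1 O:2
  + COOH → C:1 H:1 O:2
Element totals:
  C: 7
  H: 5
  N: 1
  O: 4
Molecular formula: C7H5NO4.
  M = 7(12.0) + 5(1.007825) + 14.003074 + 4(15.994915)
    = 84.000000 + 5.039125 + 14.003074 + 63.979660 = 167.021859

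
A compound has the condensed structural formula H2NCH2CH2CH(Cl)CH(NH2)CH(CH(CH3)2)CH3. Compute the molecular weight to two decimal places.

192.73 g/mol

Atom tally by fragment:
  H2NCH2 → C:1 H:4 N:1
  CH2 → C:1 H:2
  CH(Cl) → C:1 H:1 Cl:1
  CH(NH2) → C:1 H:3 N:1
  CH(CH(CH3)2) → C:4 H:8
  CH3 → C:1 H:3
Element totals:
  C: 9
  H: 21
  Cl: 1
  N: 2
Molecular formula: C9H21ClN2.
  M = 9(12.011) + 21(1.008) + 35.45 + 2(14.007)
    = 108.099 + 21.168 + 35.450 + 28.014 = 192.731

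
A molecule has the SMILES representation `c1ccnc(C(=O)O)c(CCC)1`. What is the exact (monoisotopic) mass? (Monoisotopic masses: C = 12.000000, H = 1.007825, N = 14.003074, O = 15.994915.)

165.0790

Atom tally by fragment:
  pyridine ring core → C:5 H:5 N:1
  (− 2 ring H displaced by substituents)
  + COOH → C:1 H:1 O:2
  + CH2CH2CH3 → C:3 H:7
Element totals:
  C: 9
  H: 11
  N: 1
  O: 2
Molecular formula: C9H11NO2.
  M = 9(12.0) + 11(1.007825) + 14.003074 + 2(15.994915)
    = 108.000000 + 11.086075 + 14.003074 + 31.989830 = 165.078979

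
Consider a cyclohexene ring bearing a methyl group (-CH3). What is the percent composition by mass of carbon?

87.42%

Atom tally by fragment:
  cyclohexene ring core → C:6 H:10
  (− 1 ring H displaced by substituents)
  + CH3 → C:1 H:3
Element totals:
  C: 7
  H: 12
Molecular formula: C7H12.
Molar mass = 96.173 g/mol.
Mass from C: 7 × 12.011 = 84.077 g/mol.
%C = 84.077 / 96.173 × 100 = 87.42%.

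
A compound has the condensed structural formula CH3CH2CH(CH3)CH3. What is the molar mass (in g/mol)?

72.15 g/mol

Element totals:
  C: 5
  H: 12
Molecular formula: C5H12.
  M = 5(12.011) + 12(1.008)
    = 60.055 + 12.096 = 72.151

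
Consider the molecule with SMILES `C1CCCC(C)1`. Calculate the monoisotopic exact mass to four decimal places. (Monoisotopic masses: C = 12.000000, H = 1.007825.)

Atom tally by fragment:
  cyclopentane ring core → C:5 H:10
  (− 1 ring H displaced by substituents)
  + CH3 → C:1 H:3
Element totals:
  C: 6
  H: 12
Molecular formula: C6H12.
  M = 6(12.0) + 12(1.007825)
    = 72.000000 + 12.093900 = 84.093900

84.0939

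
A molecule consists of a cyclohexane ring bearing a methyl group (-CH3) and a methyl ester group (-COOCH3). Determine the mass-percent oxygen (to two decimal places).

Atom tally by fragment:
  cyclohexane ring core → C:6 H:12
  (− 2 ring H displaced by substituents)
  + CH3 → C:1 H:3
  + COOCH3 → C:2 H:3 O:2
Element totals:
  C: 9
  H: 16
  O: 2
Molecular formula: C9H16O2.
Molar mass = 156.225 g/mol.
Mass from O: 2 × 15.999 = 31.998 g/mol.
%O = 31.998 / 156.225 × 100 = 20.48%.

20.48%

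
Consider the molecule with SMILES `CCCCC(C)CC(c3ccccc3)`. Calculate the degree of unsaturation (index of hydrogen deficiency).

Atom tally by fragment:
  CH3 → C:1 H:3
  CH2 → C:1 H:2
  CH2 → C:1 H:2
  CH2 → C:1 H:2
  CH(CH3) → C:2 H:4
  CH2 → C:1 H:2
  CH2C6H5 → C:7 H:7
Element totals:
  C: 14
  H: 22
Molecular formula: C14H22.
DoU = (2C + 2 + N − H − X) / 2 = (2·14 + 2 + 0 − 22 − 0) / 2 = 4.

4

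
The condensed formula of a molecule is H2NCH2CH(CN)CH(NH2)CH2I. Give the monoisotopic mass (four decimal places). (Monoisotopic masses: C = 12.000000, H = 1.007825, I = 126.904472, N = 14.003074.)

Atom tally by fragment:
  H2NCH2 → C:1 H:4 N:1
  CH(CN) → C:2 H:1 N:1
  CH(NH2) → C:1 H:3 N:1
  CH2I → C:1 H:2 I:1
Element totals:
  C: 5
  H: 10
  I: 1
  N: 3
Molecular formula: C5H10IN3.
  M = 5(12.0) + 10(1.007825) + 126.904472 + 3(14.003074)
    = 60.000000 + 10.078250 + 126.904472 + 42.009222 = 238.991944

238.9919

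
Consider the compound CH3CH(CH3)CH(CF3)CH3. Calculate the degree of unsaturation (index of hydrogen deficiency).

0

Atom tally by fragment:
  CH3 → C:1 H:3
  CH(CH3) → C:2 H:4
  CH(CF3) → C:2 H:1 F:3
  CH3 → C:1 H:3
Element totals:
  C: 6
  H: 11
  F: 3
Molecular formula: C6H11F3.
DoU = (2C + 2 + N − H − X) / 2 = (2·6 + 2 + 0 − 11 − 3) / 2 = 0.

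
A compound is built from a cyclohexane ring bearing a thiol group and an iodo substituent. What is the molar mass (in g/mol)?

242.12 g/mol

Atom tally by fragment:
  cyclohexane ring core → C:6 H:12
  (− 2 ring H displaced by substituents)
  + SH → S:1 H:1
  + I → I:1
Element totals:
  C: 6
  H: 11
  I: 1
  S: 1
Molecular formula: C6H11IS.
  M = 6(12.011) + 11(1.008) + 126.904 + 32.06
    = 72.066 + 11.088 + 126.904 + 32.060 = 242.118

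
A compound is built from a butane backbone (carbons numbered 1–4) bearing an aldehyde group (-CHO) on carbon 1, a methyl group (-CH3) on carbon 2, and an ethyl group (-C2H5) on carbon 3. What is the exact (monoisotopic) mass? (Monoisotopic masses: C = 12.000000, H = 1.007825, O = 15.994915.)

128.1201

Atom tally by fragment:
  OHCCH2 → C:2 H:3 O:1
  CH(CH3) → C:2 H:4
  CH(C2H5) → C:3 H:6
  CH3 → C:1 H:3
Element totals:
  C: 8
  H: 16
  O: 1
Molecular formula: C8H16O.
  M = 8(12.0) + 16(1.007825) + 15.994915
    = 96.000000 + 16.125200 + 15.994915 = 128.120115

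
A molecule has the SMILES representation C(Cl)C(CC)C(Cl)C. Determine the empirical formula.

C3H6Cl

Atom tally by fragment:
  ClCH2 → C:1 H:2 Cl:1
  CH(C2H5) → C:3 H:6
  CH(Cl) → C:1 H:1 Cl:1
  CH3 → C:1 H:3
Element totals:
  C: 6
  H: 12
  Cl: 2
Molecular formula: C6H12Cl2.
gcd of subscripts = 2; dividing each by 2:
  C: 6/2 = 3
  Cl: 2/2 = 1
  H: 12/2 = 6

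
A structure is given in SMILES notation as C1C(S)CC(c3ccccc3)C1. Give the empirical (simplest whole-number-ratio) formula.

C11H14S

Atom tally by fragment:
  cyclopentane ring core → C:5 H:10
  (− 2 ring H displaced by substituents)
  + SH → S:1 H:1
  + C6H5 → C:6 H:5
Element totals:
  C: 11
  H: 14
  S: 1
Molecular formula: C11H14S.
gcd of subscripts (11, 14, 1) = 1, so the empirical formula equals the molecular formula.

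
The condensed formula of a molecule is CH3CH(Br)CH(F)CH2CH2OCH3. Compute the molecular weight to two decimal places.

199.06 g/mol

Element totals:
  C: 6
  H: 12
  Br: 1
  F: 1
  O: 1
Molecular formula: C6H12BrFO.
  M = 6(12.011) + 12(1.008) + 79.904 + 18.998 + 15.999
    = 72.066 + 12.096 + 79.904 + 18.998 + 15.999 = 199.063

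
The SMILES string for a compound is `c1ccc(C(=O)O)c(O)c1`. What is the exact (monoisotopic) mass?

Atom tally by fragment:
  benzene ring core → C:6 H:6
  (− 2 ring H displaced by substituents)
  + COOH → C:1 H:1 O:2
  + OH → O:1 H:1
Element totals:
  C: 7
  H: 6
  O: 3
Molecular formula: C7H6O3.
  M = 7(12.0) + 6(1.007825) + 3(15.994915)
    = 84.000000 + 6.046950 + 47.984745 = 138.031695

138.0317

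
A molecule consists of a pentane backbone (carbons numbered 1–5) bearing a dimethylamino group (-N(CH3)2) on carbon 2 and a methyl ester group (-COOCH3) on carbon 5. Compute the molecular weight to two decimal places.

Atom tally by fragment:
  CH3 → C:1 H:3
  CH(N(CH3)2) → C:3 H:7 N:1
  CH2 → C:1 H:2
  CH2 → C:1 H:2
  CH2COOCH3 → C:3 H:5 O:2
Element totals:
  C: 9
  H: 19
  N: 1
  O: 2
Molecular formula: C9H19NO2.
  M = 9(12.011) + 19(1.008) + 14.007 + 2(15.999)
    = 108.099 + 19.152 + 14.007 + 31.998 = 173.256

173.26 g/mol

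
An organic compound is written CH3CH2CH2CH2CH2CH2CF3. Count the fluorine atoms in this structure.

3

Atom tally by fragment:
  CH3 → C:1 H:3
  CH2 → C:1 H:2
  CH2 → C:1 H:2
  CH2 → C:1 H:2
  CH2 → C:1 H:2
  CH2CF3 → C:2 H:2 F:3
Element totals:
  C: 7
  H: 13
  F: 3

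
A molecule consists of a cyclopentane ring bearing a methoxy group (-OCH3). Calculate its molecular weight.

100.16 g/mol

Atom tally by fragment:
  cyclopentane ring core → C:5 H:10
  (− 1 ring H displaced by substituents)
  + OCH3 → C:1 H:3 O:1
Element totals:
  C: 6
  H: 12
  O: 1
Molecular formula: C6H12O.
  M = 6(12.011) + 12(1.008) + 15.999
    = 72.066 + 12.096 + 15.999 = 100.161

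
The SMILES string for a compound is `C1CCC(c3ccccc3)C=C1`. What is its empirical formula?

C6H7

Atom tally by fragment:
  cyclohexene ring core → C:6 H:10
  (− 1 ring H displaced by substituents)
  + C6H5 → C:6 H:5
Element totals:
  C: 12
  H: 14
Molecular formula: C12H14.
gcd of subscripts = 2; dividing each by 2:
  C: 12/2 = 6
  H: 14/2 = 7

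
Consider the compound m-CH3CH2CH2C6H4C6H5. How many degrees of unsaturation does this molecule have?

8

Element totals:
  C: 15
  H: 16
Molecular formula: C15H16.
DoU = (2C + 2 + N − H − X) / 2 = (2·15 + 2 + 0 − 16 − 0) / 2 = 8.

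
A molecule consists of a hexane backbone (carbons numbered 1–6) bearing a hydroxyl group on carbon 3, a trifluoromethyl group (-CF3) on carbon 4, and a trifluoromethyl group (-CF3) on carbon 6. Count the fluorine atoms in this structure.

Atom tally by fragment:
  CH3 → C:1 H:3
  CH2 → C:1 H:2
  CH(OH) → C:1 H:2 O:1
  CH(CF3) → C:2 H:1 F:3
  CH2 → C:1 H:2
  CH2CF3 → C:2 H:2 F:3
Element totals:
  C: 8
  H: 12
  F: 6
  O: 1

6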